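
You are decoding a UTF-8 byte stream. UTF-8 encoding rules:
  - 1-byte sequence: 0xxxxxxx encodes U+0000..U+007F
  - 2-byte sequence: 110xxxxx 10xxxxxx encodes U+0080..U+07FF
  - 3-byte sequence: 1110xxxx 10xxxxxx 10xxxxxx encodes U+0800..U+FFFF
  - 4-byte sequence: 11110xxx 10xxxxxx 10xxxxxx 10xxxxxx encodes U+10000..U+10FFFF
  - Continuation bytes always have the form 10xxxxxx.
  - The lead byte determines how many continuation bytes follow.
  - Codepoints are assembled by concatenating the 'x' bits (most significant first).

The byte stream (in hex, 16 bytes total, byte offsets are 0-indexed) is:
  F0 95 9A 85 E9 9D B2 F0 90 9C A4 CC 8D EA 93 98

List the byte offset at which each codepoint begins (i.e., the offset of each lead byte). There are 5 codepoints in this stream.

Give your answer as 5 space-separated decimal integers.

Byte[0]=F0: 4-byte lead, need 3 cont bytes. acc=0x0
Byte[1]=95: continuation. acc=(acc<<6)|0x15=0x15
Byte[2]=9A: continuation. acc=(acc<<6)|0x1A=0x55A
Byte[3]=85: continuation. acc=(acc<<6)|0x05=0x15685
Completed: cp=U+15685 (starts at byte 0)
Byte[4]=E9: 3-byte lead, need 2 cont bytes. acc=0x9
Byte[5]=9D: continuation. acc=(acc<<6)|0x1D=0x25D
Byte[6]=B2: continuation. acc=(acc<<6)|0x32=0x9772
Completed: cp=U+9772 (starts at byte 4)
Byte[7]=F0: 4-byte lead, need 3 cont bytes. acc=0x0
Byte[8]=90: continuation. acc=(acc<<6)|0x10=0x10
Byte[9]=9C: continuation. acc=(acc<<6)|0x1C=0x41C
Byte[10]=A4: continuation. acc=(acc<<6)|0x24=0x10724
Completed: cp=U+10724 (starts at byte 7)
Byte[11]=CC: 2-byte lead, need 1 cont bytes. acc=0xC
Byte[12]=8D: continuation. acc=(acc<<6)|0x0D=0x30D
Completed: cp=U+030D (starts at byte 11)
Byte[13]=EA: 3-byte lead, need 2 cont bytes. acc=0xA
Byte[14]=93: continuation. acc=(acc<<6)|0x13=0x293
Byte[15]=98: continuation. acc=(acc<<6)|0x18=0xA4D8
Completed: cp=U+A4D8 (starts at byte 13)

Answer: 0 4 7 11 13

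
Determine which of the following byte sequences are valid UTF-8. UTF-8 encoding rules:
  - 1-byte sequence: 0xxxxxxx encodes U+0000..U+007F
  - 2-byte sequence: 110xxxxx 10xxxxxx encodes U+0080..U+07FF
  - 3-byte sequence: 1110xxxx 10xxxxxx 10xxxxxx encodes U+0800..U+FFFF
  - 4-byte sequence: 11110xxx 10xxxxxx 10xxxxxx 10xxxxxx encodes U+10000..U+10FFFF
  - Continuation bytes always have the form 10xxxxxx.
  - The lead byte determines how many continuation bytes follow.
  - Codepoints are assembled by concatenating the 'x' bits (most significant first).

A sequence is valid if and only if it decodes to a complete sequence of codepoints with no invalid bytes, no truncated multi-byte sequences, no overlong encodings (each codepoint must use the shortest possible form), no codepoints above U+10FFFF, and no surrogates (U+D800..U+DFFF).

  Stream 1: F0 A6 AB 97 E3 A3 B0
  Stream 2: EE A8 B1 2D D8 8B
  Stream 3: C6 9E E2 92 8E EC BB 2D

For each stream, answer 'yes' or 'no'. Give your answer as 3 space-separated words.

Stream 1: decodes cleanly. VALID
Stream 2: decodes cleanly. VALID
Stream 3: error at byte offset 7. INVALID

Answer: yes yes no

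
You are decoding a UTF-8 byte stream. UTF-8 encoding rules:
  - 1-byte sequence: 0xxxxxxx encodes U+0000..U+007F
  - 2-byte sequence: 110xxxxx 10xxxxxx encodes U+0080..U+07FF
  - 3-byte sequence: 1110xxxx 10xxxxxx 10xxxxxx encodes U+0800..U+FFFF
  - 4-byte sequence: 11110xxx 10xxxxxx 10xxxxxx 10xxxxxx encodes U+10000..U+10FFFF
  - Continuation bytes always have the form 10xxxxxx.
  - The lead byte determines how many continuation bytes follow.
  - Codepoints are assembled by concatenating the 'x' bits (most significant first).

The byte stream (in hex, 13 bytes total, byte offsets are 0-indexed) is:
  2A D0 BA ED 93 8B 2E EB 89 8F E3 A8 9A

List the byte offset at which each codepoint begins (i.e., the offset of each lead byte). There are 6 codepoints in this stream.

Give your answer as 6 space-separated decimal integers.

Byte[0]=2A: 1-byte ASCII. cp=U+002A
Byte[1]=D0: 2-byte lead, need 1 cont bytes. acc=0x10
Byte[2]=BA: continuation. acc=(acc<<6)|0x3A=0x43A
Completed: cp=U+043A (starts at byte 1)
Byte[3]=ED: 3-byte lead, need 2 cont bytes. acc=0xD
Byte[4]=93: continuation. acc=(acc<<6)|0x13=0x353
Byte[5]=8B: continuation. acc=(acc<<6)|0x0B=0xD4CB
Completed: cp=U+D4CB (starts at byte 3)
Byte[6]=2E: 1-byte ASCII. cp=U+002E
Byte[7]=EB: 3-byte lead, need 2 cont bytes. acc=0xB
Byte[8]=89: continuation. acc=(acc<<6)|0x09=0x2C9
Byte[9]=8F: continuation. acc=(acc<<6)|0x0F=0xB24F
Completed: cp=U+B24F (starts at byte 7)
Byte[10]=E3: 3-byte lead, need 2 cont bytes. acc=0x3
Byte[11]=A8: continuation. acc=(acc<<6)|0x28=0xE8
Byte[12]=9A: continuation. acc=(acc<<6)|0x1A=0x3A1A
Completed: cp=U+3A1A (starts at byte 10)

Answer: 0 1 3 6 7 10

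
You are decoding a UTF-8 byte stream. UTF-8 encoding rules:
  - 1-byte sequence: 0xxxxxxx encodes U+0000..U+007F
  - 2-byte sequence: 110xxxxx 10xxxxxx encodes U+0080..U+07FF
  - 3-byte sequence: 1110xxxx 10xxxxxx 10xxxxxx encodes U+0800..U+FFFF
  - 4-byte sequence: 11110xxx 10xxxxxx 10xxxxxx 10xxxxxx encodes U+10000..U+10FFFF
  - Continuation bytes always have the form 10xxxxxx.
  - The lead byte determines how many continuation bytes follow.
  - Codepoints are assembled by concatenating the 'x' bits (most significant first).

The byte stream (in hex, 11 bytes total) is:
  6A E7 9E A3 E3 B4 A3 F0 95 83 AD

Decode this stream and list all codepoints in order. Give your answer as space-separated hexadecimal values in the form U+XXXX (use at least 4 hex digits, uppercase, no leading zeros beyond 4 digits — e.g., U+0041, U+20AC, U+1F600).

Byte[0]=6A: 1-byte ASCII. cp=U+006A
Byte[1]=E7: 3-byte lead, need 2 cont bytes. acc=0x7
Byte[2]=9E: continuation. acc=(acc<<6)|0x1E=0x1DE
Byte[3]=A3: continuation. acc=(acc<<6)|0x23=0x77A3
Completed: cp=U+77A3 (starts at byte 1)
Byte[4]=E3: 3-byte lead, need 2 cont bytes. acc=0x3
Byte[5]=B4: continuation. acc=(acc<<6)|0x34=0xF4
Byte[6]=A3: continuation. acc=(acc<<6)|0x23=0x3D23
Completed: cp=U+3D23 (starts at byte 4)
Byte[7]=F0: 4-byte lead, need 3 cont bytes. acc=0x0
Byte[8]=95: continuation. acc=(acc<<6)|0x15=0x15
Byte[9]=83: continuation. acc=(acc<<6)|0x03=0x543
Byte[10]=AD: continuation. acc=(acc<<6)|0x2D=0x150ED
Completed: cp=U+150ED (starts at byte 7)

Answer: U+006A U+77A3 U+3D23 U+150ED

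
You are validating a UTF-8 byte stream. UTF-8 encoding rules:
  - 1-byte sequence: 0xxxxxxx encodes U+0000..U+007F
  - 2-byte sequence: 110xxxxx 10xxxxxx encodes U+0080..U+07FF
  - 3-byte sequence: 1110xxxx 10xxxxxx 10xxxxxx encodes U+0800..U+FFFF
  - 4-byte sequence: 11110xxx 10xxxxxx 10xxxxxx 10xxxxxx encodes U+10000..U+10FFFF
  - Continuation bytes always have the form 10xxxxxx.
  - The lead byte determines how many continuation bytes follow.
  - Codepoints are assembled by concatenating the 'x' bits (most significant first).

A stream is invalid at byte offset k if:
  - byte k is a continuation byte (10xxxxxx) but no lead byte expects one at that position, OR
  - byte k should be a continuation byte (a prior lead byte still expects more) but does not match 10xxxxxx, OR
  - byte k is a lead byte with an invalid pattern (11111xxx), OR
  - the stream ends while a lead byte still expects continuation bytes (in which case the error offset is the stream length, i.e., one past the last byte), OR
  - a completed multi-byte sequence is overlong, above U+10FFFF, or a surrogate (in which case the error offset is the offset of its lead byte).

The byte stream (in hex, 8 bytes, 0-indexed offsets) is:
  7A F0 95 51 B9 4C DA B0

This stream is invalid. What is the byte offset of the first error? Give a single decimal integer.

Answer: 3

Derivation:
Byte[0]=7A: 1-byte ASCII. cp=U+007A
Byte[1]=F0: 4-byte lead, need 3 cont bytes. acc=0x0
Byte[2]=95: continuation. acc=(acc<<6)|0x15=0x15
Byte[3]=51: expected 10xxxxxx continuation. INVALID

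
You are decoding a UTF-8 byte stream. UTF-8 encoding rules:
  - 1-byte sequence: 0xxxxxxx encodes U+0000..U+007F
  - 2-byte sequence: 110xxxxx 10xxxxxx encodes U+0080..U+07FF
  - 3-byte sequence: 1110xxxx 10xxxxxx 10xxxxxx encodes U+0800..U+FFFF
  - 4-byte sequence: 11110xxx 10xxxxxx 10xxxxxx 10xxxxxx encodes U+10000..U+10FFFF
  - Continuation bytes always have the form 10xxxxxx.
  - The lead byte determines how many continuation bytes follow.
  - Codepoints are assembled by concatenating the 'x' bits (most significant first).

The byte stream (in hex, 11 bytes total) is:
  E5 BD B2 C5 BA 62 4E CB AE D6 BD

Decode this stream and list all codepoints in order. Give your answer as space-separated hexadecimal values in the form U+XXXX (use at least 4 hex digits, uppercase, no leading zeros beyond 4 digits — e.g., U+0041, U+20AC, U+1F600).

Answer: U+5F72 U+017A U+0062 U+004E U+02EE U+05BD

Derivation:
Byte[0]=E5: 3-byte lead, need 2 cont bytes. acc=0x5
Byte[1]=BD: continuation. acc=(acc<<6)|0x3D=0x17D
Byte[2]=B2: continuation. acc=(acc<<6)|0x32=0x5F72
Completed: cp=U+5F72 (starts at byte 0)
Byte[3]=C5: 2-byte lead, need 1 cont bytes. acc=0x5
Byte[4]=BA: continuation. acc=(acc<<6)|0x3A=0x17A
Completed: cp=U+017A (starts at byte 3)
Byte[5]=62: 1-byte ASCII. cp=U+0062
Byte[6]=4E: 1-byte ASCII. cp=U+004E
Byte[7]=CB: 2-byte lead, need 1 cont bytes. acc=0xB
Byte[8]=AE: continuation. acc=(acc<<6)|0x2E=0x2EE
Completed: cp=U+02EE (starts at byte 7)
Byte[9]=D6: 2-byte lead, need 1 cont bytes. acc=0x16
Byte[10]=BD: continuation. acc=(acc<<6)|0x3D=0x5BD
Completed: cp=U+05BD (starts at byte 9)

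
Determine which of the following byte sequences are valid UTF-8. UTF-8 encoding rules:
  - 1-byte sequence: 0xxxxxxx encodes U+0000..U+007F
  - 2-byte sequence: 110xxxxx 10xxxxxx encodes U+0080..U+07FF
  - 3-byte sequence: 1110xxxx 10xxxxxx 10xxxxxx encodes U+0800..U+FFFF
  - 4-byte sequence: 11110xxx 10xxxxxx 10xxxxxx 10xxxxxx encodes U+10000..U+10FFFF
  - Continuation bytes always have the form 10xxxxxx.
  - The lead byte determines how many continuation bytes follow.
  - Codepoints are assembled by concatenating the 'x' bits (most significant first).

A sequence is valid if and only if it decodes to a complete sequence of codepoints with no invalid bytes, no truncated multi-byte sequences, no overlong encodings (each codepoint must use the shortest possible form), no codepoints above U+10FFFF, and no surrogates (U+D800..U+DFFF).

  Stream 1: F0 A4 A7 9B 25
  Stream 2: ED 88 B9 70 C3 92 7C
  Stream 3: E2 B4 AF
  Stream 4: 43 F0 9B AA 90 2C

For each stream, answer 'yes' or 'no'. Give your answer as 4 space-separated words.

Stream 1: decodes cleanly. VALID
Stream 2: decodes cleanly. VALID
Stream 3: decodes cleanly. VALID
Stream 4: decodes cleanly. VALID

Answer: yes yes yes yes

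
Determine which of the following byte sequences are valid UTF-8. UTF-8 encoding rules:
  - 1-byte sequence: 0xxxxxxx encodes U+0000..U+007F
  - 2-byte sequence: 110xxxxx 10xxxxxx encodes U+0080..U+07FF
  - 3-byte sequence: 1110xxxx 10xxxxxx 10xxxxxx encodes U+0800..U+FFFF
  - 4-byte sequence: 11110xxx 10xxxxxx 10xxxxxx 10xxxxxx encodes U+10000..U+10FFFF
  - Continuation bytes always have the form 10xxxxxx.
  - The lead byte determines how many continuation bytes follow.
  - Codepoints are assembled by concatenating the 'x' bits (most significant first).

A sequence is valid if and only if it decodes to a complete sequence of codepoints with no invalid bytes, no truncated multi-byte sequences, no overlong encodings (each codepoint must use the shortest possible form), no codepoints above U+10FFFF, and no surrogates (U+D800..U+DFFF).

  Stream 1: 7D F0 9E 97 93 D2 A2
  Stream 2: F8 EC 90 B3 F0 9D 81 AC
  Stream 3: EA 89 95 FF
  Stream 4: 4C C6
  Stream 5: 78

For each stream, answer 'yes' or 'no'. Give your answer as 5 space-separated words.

Answer: yes no no no yes

Derivation:
Stream 1: decodes cleanly. VALID
Stream 2: error at byte offset 0. INVALID
Stream 3: error at byte offset 3. INVALID
Stream 4: error at byte offset 2. INVALID
Stream 5: decodes cleanly. VALID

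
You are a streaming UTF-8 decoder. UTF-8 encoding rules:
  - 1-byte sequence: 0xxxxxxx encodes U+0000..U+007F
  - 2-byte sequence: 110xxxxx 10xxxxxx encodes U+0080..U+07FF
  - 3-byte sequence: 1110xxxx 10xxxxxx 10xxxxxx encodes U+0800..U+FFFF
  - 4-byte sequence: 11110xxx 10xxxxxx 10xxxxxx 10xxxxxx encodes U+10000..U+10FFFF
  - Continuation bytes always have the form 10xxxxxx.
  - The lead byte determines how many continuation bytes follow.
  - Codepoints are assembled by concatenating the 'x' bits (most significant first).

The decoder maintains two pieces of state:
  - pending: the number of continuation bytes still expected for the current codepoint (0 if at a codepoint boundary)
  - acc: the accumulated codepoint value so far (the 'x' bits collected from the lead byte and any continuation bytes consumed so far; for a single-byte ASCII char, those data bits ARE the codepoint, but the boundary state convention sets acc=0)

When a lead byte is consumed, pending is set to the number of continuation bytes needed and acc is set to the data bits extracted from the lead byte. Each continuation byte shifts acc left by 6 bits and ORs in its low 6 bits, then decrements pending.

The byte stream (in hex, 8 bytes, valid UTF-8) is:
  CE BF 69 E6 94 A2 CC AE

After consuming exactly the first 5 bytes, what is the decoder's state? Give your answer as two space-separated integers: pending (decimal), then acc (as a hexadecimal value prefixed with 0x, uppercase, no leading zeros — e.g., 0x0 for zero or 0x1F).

Byte[0]=CE: 2-byte lead. pending=1, acc=0xE
Byte[1]=BF: continuation. acc=(acc<<6)|0x3F=0x3BF, pending=0
Byte[2]=69: 1-byte. pending=0, acc=0x0
Byte[3]=E6: 3-byte lead. pending=2, acc=0x6
Byte[4]=94: continuation. acc=(acc<<6)|0x14=0x194, pending=1

Answer: 1 0x194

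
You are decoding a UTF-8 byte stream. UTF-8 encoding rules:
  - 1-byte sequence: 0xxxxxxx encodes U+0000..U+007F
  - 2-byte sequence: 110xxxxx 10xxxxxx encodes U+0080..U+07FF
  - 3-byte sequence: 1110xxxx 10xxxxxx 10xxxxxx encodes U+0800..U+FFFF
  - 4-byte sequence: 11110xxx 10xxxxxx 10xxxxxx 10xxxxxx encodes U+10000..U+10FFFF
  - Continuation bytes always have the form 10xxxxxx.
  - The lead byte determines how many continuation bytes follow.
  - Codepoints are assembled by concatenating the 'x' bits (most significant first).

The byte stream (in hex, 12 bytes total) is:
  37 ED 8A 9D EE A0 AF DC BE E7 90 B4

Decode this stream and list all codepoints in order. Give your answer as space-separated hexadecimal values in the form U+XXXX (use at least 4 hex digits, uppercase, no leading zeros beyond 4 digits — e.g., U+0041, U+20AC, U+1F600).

Byte[0]=37: 1-byte ASCII. cp=U+0037
Byte[1]=ED: 3-byte lead, need 2 cont bytes. acc=0xD
Byte[2]=8A: continuation. acc=(acc<<6)|0x0A=0x34A
Byte[3]=9D: continuation. acc=(acc<<6)|0x1D=0xD29D
Completed: cp=U+D29D (starts at byte 1)
Byte[4]=EE: 3-byte lead, need 2 cont bytes. acc=0xE
Byte[5]=A0: continuation. acc=(acc<<6)|0x20=0x3A0
Byte[6]=AF: continuation. acc=(acc<<6)|0x2F=0xE82F
Completed: cp=U+E82F (starts at byte 4)
Byte[7]=DC: 2-byte lead, need 1 cont bytes. acc=0x1C
Byte[8]=BE: continuation. acc=(acc<<6)|0x3E=0x73E
Completed: cp=U+073E (starts at byte 7)
Byte[9]=E7: 3-byte lead, need 2 cont bytes. acc=0x7
Byte[10]=90: continuation. acc=(acc<<6)|0x10=0x1D0
Byte[11]=B4: continuation. acc=(acc<<6)|0x34=0x7434
Completed: cp=U+7434 (starts at byte 9)

Answer: U+0037 U+D29D U+E82F U+073E U+7434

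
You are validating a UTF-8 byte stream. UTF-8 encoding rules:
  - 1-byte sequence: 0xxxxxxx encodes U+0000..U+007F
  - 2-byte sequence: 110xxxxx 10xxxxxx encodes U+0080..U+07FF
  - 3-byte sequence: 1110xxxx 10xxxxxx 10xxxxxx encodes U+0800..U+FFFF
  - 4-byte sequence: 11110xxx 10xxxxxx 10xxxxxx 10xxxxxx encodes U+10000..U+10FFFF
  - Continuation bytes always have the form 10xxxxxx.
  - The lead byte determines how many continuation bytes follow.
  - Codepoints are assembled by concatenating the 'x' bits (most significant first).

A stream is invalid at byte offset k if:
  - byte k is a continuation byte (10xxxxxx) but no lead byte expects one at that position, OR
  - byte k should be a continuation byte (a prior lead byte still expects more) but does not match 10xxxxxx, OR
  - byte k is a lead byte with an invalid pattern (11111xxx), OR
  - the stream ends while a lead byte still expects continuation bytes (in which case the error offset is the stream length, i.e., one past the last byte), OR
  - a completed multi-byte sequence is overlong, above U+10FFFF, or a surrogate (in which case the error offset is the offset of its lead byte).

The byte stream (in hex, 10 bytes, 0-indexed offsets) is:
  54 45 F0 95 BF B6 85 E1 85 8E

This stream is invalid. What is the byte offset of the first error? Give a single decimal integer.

Byte[0]=54: 1-byte ASCII. cp=U+0054
Byte[1]=45: 1-byte ASCII. cp=U+0045
Byte[2]=F0: 4-byte lead, need 3 cont bytes. acc=0x0
Byte[3]=95: continuation. acc=(acc<<6)|0x15=0x15
Byte[4]=BF: continuation. acc=(acc<<6)|0x3F=0x57F
Byte[5]=B6: continuation. acc=(acc<<6)|0x36=0x15FF6
Completed: cp=U+15FF6 (starts at byte 2)
Byte[6]=85: INVALID lead byte (not 0xxx/110x/1110/11110)

Answer: 6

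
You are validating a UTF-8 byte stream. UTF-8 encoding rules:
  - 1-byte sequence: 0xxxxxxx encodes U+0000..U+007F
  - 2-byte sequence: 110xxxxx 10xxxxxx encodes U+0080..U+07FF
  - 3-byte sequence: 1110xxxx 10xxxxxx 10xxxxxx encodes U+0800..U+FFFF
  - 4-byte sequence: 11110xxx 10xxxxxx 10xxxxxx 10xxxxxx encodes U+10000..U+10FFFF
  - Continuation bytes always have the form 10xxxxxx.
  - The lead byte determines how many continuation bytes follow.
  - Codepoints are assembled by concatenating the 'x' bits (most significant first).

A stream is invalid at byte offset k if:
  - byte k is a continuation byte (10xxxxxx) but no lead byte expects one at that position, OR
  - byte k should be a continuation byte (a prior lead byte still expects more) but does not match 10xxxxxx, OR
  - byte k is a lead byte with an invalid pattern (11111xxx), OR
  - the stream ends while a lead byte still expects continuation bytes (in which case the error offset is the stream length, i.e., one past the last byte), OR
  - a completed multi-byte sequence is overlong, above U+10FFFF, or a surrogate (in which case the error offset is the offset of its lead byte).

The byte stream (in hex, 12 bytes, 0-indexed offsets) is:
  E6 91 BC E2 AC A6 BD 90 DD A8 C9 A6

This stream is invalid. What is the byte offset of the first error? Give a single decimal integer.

Byte[0]=E6: 3-byte lead, need 2 cont bytes. acc=0x6
Byte[1]=91: continuation. acc=(acc<<6)|0x11=0x191
Byte[2]=BC: continuation. acc=(acc<<6)|0x3C=0x647C
Completed: cp=U+647C (starts at byte 0)
Byte[3]=E2: 3-byte lead, need 2 cont bytes. acc=0x2
Byte[4]=AC: continuation. acc=(acc<<6)|0x2C=0xAC
Byte[5]=A6: continuation. acc=(acc<<6)|0x26=0x2B26
Completed: cp=U+2B26 (starts at byte 3)
Byte[6]=BD: INVALID lead byte (not 0xxx/110x/1110/11110)

Answer: 6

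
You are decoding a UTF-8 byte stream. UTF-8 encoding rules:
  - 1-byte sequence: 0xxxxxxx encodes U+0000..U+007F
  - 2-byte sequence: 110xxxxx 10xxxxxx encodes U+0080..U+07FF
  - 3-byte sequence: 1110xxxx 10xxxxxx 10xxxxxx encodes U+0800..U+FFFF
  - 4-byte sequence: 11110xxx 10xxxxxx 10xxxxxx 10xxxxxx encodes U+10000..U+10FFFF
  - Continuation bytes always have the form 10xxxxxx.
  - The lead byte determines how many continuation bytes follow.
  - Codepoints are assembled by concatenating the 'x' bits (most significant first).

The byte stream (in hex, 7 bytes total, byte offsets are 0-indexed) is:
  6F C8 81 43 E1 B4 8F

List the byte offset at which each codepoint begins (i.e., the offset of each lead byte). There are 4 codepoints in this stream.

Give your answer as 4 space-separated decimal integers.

Answer: 0 1 3 4

Derivation:
Byte[0]=6F: 1-byte ASCII. cp=U+006F
Byte[1]=C8: 2-byte lead, need 1 cont bytes. acc=0x8
Byte[2]=81: continuation. acc=(acc<<6)|0x01=0x201
Completed: cp=U+0201 (starts at byte 1)
Byte[3]=43: 1-byte ASCII. cp=U+0043
Byte[4]=E1: 3-byte lead, need 2 cont bytes. acc=0x1
Byte[5]=B4: continuation. acc=(acc<<6)|0x34=0x74
Byte[6]=8F: continuation. acc=(acc<<6)|0x0F=0x1D0F
Completed: cp=U+1D0F (starts at byte 4)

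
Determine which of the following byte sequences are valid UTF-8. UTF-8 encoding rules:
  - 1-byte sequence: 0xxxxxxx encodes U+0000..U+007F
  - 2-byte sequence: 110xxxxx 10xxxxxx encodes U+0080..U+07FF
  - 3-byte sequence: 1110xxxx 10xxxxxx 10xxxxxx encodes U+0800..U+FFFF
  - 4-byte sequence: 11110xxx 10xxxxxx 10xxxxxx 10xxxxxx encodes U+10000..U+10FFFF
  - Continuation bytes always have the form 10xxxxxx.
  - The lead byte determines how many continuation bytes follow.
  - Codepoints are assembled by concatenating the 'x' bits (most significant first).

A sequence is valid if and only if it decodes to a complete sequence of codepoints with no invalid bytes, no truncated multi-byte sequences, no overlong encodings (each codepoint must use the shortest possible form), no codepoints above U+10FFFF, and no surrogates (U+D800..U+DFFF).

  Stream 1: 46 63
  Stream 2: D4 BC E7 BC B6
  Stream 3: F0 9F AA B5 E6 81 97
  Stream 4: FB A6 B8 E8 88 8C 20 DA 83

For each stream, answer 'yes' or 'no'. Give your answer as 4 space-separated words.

Stream 1: decodes cleanly. VALID
Stream 2: decodes cleanly. VALID
Stream 3: decodes cleanly. VALID
Stream 4: error at byte offset 0. INVALID

Answer: yes yes yes no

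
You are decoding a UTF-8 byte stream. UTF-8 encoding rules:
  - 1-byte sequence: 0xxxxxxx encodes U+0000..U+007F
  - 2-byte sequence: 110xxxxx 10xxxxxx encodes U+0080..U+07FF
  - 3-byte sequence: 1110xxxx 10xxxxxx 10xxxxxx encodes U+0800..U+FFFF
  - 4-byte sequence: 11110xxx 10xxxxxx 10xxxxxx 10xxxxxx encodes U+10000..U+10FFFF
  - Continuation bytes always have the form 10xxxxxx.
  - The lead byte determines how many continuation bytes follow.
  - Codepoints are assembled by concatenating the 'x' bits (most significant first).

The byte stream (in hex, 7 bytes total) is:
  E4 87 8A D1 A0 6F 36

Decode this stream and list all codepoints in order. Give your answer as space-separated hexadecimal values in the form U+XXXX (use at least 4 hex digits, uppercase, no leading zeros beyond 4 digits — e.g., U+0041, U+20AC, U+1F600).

Byte[0]=E4: 3-byte lead, need 2 cont bytes. acc=0x4
Byte[1]=87: continuation. acc=(acc<<6)|0x07=0x107
Byte[2]=8A: continuation. acc=(acc<<6)|0x0A=0x41CA
Completed: cp=U+41CA (starts at byte 0)
Byte[3]=D1: 2-byte lead, need 1 cont bytes. acc=0x11
Byte[4]=A0: continuation. acc=(acc<<6)|0x20=0x460
Completed: cp=U+0460 (starts at byte 3)
Byte[5]=6F: 1-byte ASCII. cp=U+006F
Byte[6]=36: 1-byte ASCII. cp=U+0036

Answer: U+41CA U+0460 U+006F U+0036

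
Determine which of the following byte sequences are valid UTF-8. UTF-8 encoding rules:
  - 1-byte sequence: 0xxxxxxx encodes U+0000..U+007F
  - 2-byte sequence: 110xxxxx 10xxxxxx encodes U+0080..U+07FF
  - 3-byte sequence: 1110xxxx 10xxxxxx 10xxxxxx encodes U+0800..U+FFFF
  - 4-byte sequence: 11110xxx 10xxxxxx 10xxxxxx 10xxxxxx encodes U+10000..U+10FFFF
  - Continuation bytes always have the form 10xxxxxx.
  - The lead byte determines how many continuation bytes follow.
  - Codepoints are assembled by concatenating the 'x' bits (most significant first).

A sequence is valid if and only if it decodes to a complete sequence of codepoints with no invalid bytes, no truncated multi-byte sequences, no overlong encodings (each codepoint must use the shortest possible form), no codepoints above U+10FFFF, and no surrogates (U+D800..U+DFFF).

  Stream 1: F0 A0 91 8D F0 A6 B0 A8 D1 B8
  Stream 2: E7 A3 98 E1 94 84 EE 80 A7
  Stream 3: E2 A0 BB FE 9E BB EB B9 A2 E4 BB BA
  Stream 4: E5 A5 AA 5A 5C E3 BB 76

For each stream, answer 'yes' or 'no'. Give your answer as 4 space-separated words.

Stream 1: decodes cleanly. VALID
Stream 2: decodes cleanly. VALID
Stream 3: error at byte offset 3. INVALID
Stream 4: error at byte offset 7. INVALID

Answer: yes yes no no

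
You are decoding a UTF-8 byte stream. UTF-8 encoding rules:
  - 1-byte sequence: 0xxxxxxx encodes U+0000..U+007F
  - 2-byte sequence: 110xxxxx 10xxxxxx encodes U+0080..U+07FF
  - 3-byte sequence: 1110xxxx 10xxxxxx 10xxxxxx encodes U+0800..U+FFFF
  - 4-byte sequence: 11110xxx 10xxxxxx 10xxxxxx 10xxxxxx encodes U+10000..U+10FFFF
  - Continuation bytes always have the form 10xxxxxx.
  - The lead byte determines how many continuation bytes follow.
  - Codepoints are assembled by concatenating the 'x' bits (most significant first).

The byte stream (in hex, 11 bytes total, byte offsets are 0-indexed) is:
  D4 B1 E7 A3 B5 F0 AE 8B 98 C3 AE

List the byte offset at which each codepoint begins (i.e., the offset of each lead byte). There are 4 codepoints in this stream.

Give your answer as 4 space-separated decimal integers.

Byte[0]=D4: 2-byte lead, need 1 cont bytes. acc=0x14
Byte[1]=B1: continuation. acc=(acc<<6)|0x31=0x531
Completed: cp=U+0531 (starts at byte 0)
Byte[2]=E7: 3-byte lead, need 2 cont bytes. acc=0x7
Byte[3]=A3: continuation. acc=(acc<<6)|0x23=0x1E3
Byte[4]=B5: continuation. acc=(acc<<6)|0x35=0x78F5
Completed: cp=U+78F5 (starts at byte 2)
Byte[5]=F0: 4-byte lead, need 3 cont bytes. acc=0x0
Byte[6]=AE: continuation. acc=(acc<<6)|0x2E=0x2E
Byte[7]=8B: continuation. acc=(acc<<6)|0x0B=0xB8B
Byte[8]=98: continuation. acc=(acc<<6)|0x18=0x2E2D8
Completed: cp=U+2E2D8 (starts at byte 5)
Byte[9]=C3: 2-byte lead, need 1 cont bytes. acc=0x3
Byte[10]=AE: continuation. acc=(acc<<6)|0x2E=0xEE
Completed: cp=U+00EE (starts at byte 9)

Answer: 0 2 5 9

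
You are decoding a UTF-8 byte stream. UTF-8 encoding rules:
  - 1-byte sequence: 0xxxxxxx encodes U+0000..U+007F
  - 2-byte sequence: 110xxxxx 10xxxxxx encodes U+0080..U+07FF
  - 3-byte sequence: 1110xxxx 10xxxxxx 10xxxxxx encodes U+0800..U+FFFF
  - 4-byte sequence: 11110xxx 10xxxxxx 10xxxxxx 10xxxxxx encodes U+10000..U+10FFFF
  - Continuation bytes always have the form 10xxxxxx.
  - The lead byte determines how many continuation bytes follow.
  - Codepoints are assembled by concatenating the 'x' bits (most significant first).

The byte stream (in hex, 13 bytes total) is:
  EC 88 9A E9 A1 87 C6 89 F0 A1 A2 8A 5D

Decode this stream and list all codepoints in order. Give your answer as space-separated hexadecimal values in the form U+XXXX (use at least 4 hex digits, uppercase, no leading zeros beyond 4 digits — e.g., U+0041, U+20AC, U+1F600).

Byte[0]=EC: 3-byte lead, need 2 cont bytes. acc=0xC
Byte[1]=88: continuation. acc=(acc<<6)|0x08=0x308
Byte[2]=9A: continuation. acc=(acc<<6)|0x1A=0xC21A
Completed: cp=U+C21A (starts at byte 0)
Byte[3]=E9: 3-byte lead, need 2 cont bytes. acc=0x9
Byte[4]=A1: continuation. acc=(acc<<6)|0x21=0x261
Byte[5]=87: continuation. acc=(acc<<6)|0x07=0x9847
Completed: cp=U+9847 (starts at byte 3)
Byte[6]=C6: 2-byte lead, need 1 cont bytes. acc=0x6
Byte[7]=89: continuation. acc=(acc<<6)|0x09=0x189
Completed: cp=U+0189 (starts at byte 6)
Byte[8]=F0: 4-byte lead, need 3 cont bytes. acc=0x0
Byte[9]=A1: continuation. acc=(acc<<6)|0x21=0x21
Byte[10]=A2: continuation. acc=(acc<<6)|0x22=0x862
Byte[11]=8A: continuation. acc=(acc<<6)|0x0A=0x2188A
Completed: cp=U+2188A (starts at byte 8)
Byte[12]=5D: 1-byte ASCII. cp=U+005D

Answer: U+C21A U+9847 U+0189 U+2188A U+005D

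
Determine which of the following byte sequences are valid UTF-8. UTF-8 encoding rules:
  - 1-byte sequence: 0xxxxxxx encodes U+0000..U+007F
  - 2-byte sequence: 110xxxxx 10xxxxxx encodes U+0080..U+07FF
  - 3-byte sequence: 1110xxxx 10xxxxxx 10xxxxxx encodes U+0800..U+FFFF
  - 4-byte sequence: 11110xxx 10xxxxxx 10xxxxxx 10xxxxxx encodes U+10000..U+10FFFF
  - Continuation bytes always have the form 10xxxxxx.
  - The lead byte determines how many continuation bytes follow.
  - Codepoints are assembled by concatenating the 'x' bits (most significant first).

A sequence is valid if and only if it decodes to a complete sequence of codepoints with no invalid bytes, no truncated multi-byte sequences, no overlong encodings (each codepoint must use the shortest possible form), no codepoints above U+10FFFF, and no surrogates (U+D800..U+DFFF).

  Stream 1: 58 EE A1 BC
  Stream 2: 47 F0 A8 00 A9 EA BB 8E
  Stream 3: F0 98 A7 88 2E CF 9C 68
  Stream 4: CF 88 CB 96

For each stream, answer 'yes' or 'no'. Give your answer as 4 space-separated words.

Stream 1: decodes cleanly. VALID
Stream 2: error at byte offset 3. INVALID
Stream 3: decodes cleanly. VALID
Stream 4: decodes cleanly. VALID

Answer: yes no yes yes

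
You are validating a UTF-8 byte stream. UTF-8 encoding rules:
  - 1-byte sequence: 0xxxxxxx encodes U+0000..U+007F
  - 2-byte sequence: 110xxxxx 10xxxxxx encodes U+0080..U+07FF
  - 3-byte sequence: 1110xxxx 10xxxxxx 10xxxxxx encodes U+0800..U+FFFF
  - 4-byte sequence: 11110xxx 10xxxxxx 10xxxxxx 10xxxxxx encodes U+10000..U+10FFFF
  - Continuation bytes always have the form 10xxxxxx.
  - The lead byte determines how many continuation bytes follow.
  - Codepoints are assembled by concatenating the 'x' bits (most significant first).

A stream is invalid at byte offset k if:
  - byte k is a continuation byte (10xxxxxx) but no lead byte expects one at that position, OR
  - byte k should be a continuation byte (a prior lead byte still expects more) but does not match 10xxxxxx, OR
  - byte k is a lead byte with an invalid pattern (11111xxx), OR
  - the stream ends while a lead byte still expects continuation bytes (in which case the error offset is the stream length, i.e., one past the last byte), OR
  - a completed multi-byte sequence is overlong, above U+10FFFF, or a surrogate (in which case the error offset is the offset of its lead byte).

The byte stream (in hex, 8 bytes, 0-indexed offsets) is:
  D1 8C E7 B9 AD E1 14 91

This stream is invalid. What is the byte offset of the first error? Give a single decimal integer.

Byte[0]=D1: 2-byte lead, need 1 cont bytes. acc=0x11
Byte[1]=8C: continuation. acc=(acc<<6)|0x0C=0x44C
Completed: cp=U+044C (starts at byte 0)
Byte[2]=E7: 3-byte lead, need 2 cont bytes. acc=0x7
Byte[3]=B9: continuation. acc=(acc<<6)|0x39=0x1F9
Byte[4]=AD: continuation. acc=(acc<<6)|0x2D=0x7E6D
Completed: cp=U+7E6D (starts at byte 2)
Byte[5]=E1: 3-byte lead, need 2 cont bytes. acc=0x1
Byte[6]=14: expected 10xxxxxx continuation. INVALID

Answer: 6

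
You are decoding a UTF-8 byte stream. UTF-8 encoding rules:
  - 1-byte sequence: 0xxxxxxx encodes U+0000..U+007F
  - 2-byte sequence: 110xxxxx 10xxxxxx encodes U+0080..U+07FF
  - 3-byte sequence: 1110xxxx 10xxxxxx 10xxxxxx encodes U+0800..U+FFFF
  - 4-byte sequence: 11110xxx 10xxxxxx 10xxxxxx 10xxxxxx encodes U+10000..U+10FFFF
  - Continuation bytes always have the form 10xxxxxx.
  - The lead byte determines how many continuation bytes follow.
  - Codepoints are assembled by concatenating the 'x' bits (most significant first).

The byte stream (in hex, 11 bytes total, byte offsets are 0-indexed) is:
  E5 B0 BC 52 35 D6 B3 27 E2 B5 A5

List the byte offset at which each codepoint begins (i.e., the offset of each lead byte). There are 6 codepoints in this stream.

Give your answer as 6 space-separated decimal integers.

Byte[0]=E5: 3-byte lead, need 2 cont bytes. acc=0x5
Byte[1]=B0: continuation. acc=(acc<<6)|0x30=0x170
Byte[2]=BC: continuation. acc=(acc<<6)|0x3C=0x5C3C
Completed: cp=U+5C3C (starts at byte 0)
Byte[3]=52: 1-byte ASCII. cp=U+0052
Byte[4]=35: 1-byte ASCII. cp=U+0035
Byte[5]=D6: 2-byte lead, need 1 cont bytes. acc=0x16
Byte[6]=B3: continuation. acc=(acc<<6)|0x33=0x5B3
Completed: cp=U+05B3 (starts at byte 5)
Byte[7]=27: 1-byte ASCII. cp=U+0027
Byte[8]=E2: 3-byte lead, need 2 cont bytes. acc=0x2
Byte[9]=B5: continuation. acc=(acc<<6)|0x35=0xB5
Byte[10]=A5: continuation. acc=(acc<<6)|0x25=0x2D65
Completed: cp=U+2D65 (starts at byte 8)

Answer: 0 3 4 5 7 8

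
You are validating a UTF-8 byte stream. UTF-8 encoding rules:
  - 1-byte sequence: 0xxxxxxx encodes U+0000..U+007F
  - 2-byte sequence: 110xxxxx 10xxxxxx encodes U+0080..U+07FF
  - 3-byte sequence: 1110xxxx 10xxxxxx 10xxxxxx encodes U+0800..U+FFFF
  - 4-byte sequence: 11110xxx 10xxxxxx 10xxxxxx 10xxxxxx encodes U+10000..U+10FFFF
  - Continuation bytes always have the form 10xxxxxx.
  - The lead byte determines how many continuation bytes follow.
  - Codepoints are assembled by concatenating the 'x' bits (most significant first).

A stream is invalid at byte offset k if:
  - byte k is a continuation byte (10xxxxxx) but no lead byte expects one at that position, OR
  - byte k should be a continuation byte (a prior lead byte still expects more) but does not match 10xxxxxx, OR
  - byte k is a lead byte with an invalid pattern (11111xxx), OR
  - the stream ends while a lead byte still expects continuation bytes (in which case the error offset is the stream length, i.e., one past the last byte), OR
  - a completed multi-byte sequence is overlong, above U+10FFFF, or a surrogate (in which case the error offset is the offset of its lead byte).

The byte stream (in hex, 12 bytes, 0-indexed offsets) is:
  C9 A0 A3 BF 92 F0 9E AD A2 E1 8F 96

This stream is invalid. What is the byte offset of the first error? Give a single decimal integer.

Answer: 2

Derivation:
Byte[0]=C9: 2-byte lead, need 1 cont bytes. acc=0x9
Byte[1]=A0: continuation. acc=(acc<<6)|0x20=0x260
Completed: cp=U+0260 (starts at byte 0)
Byte[2]=A3: INVALID lead byte (not 0xxx/110x/1110/11110)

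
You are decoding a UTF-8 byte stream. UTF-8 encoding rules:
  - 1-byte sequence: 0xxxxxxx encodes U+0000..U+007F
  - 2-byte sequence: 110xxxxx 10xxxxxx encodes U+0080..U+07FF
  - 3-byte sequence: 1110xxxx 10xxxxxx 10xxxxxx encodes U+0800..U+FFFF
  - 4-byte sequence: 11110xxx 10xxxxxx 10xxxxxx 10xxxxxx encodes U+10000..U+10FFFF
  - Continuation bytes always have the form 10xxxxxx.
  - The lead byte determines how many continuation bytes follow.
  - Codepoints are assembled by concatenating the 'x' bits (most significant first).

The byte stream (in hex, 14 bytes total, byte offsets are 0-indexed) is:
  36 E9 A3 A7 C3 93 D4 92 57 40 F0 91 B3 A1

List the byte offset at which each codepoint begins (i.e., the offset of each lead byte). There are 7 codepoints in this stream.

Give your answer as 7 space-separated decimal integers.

Byte[0]=36: 1-byte ASCII. cp=U+0036
Byte[1]=E9: 3-byte lead, need 2 cont bytes. acc=0x9
Byte[2]=A3: continuation. acc=(acc<<6)|0x23=0x263
Byte[3]=A7: continuation. acc=(acc<<6)|0x27=0x98E7
Completed: cp=U+98E7 (starts at byte 1)
Byte[4]=C3: 2-byte lead, need 1 cont bytes. acc=0x3
Byte[5]=93: continuation. acc=(acc<<6)|0x13=0xD3
Completed: cp=U+00D3 (starts at byte 4)
Byte[6]=D4: 2-byte lead, need 1 cont bytes. acc=0x14
Byte[7]=92: continuation. acc=(acc<<6)|0x12=0x512
Completed: cp=U+0512 (starts at byte 6)
Byte[8]=57: 1-byte ASCII. cp=U+0057
Byte[9]=40: 1-byte ASCII. cp=U+0040
Byte[10]=F0: 4-byte lead, need 3 cont bytes. acc=0x0
Byte[11]=91: continuation. acc=(acc<<6)|0x11=0x11
Byte[12]=B3: continuation. acc=(acc<<6)|0x33=0x473
Byte[13]=A1: continuation. acc=(acc<<6)|0x21=0x11CE1
Completed: cp=U+11CE1 (starts at byte 10)

Answer: 0 1 4 6 8 9 10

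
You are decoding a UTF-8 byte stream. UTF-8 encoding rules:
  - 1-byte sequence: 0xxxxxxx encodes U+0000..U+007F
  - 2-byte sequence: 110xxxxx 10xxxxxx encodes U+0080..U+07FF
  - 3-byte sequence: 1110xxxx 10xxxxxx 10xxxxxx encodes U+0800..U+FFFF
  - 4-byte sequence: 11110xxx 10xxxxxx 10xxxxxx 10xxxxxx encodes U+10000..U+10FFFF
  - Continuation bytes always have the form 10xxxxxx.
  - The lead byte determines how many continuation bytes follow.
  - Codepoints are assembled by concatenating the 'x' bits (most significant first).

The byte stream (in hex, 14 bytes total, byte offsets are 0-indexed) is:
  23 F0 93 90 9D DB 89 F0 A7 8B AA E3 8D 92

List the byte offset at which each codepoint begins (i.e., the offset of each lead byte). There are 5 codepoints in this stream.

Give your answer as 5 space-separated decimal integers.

Answer: 0 1 5 7 11

Derivation:
Byte[0]=23: 1-byte ASCII. cp=U+0023
Byte[1]=F0: 4-byte lead, need 3 cont bytes. acc=0x0
Byte[2]=93: continuation. acc=(acc<<6)|0x13=0x13
Byte[3]=90: continuation. acc=(acc<<6)|0x10=0x4D0
Byte[4]=9D: continuation. acc=(acc<<6)|0x1D=0x1341D
Completed: cp=U+1341D (starts at byte 1)
Byte[5]=DB: 2-byte lead, need 1 cont bytes. acc=0x1B
Byte[6]=89: continuation. acc=(acc<<6)|0x09=0x6C9
Completed: cp=U+06C9 (starts at byte 5)
Byte[7]=F0: 4-byte lead, need 3 cont bytes. acc=0x0
Byte[8]=A7: continuation. acc=(acc<<6)|0x27=0x27
Byte[9]=8B: continuation. acc=(acc<<6)|0x0B=0x9CB
Byte[10]=AA: continuation. acc=(acc<<6)|0x2A=0x272EA
Completed: cp=U+272EA (starts at byte 7)
Byte[11]=E3: 3-byte lead, need 2 cont bytes. acc=0x3
Byte[12]=8D: continuation. acc=(acc<<6)|0x0D=0xCD
Byte[13]=92: continuation. acc=(acc<<6)|0x12=0x3352
Completed: cp=U+3352 (starts at byte 11)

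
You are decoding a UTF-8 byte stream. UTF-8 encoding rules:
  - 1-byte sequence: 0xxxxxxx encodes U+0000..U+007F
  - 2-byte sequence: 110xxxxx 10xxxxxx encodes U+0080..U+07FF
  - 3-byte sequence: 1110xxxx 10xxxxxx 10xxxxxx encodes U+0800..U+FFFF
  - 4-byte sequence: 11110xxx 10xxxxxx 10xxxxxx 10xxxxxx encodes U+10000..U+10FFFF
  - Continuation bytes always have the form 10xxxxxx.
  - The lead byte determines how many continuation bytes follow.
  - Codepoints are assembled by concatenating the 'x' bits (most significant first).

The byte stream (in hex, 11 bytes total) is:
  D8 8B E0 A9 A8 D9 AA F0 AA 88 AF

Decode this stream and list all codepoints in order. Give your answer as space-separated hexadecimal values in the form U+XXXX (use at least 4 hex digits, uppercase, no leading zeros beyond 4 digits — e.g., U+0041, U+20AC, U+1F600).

Byte[0]=D8: 2-byte lead, need 1 cont bytes. acc=0x18
Byte[1]=8B: continuation. acc=(acc<<6)|0x0B=0x60B
Completed: cp=U+060B (starts at byte 0)
Byte[2]=E0: 3-byte lead, need 2 cont bytes. acc=0x0
Byte[3]=A9: continuation. acc=(acc<<6)|0x29=0x29
Byte[4]=A8: continuation. acc=(acc<<6)|0x28=0xA68
Completed: cp=U+0A68 (starts at byte 2)
Byte[5]=D9: 2-byte lead, need 1 cont bytes. acc=0x19
Byte[6]=AA: continuation. acc=(acc<<6)|0x2A=0x66A
Completed: cp=U+066A (starts at byte 5)
Byte[7]=F0: 4-byte lead, need 3 cont bytes. acc=0x0
Byte[8]=AA: continuation. acc=(acc<<6)|0x2A=0x2A
Byte[9]=88: continuation. acc=(acc<<6)|0x08=0xA88
Byte[10]=AF: continuation. acc=(acc<<6)|0x2F=0x2A22F
Completed: cp=U+2A22F (starts at byte 7)

Answer: U+060B U+0A68 U+066A U+2A22F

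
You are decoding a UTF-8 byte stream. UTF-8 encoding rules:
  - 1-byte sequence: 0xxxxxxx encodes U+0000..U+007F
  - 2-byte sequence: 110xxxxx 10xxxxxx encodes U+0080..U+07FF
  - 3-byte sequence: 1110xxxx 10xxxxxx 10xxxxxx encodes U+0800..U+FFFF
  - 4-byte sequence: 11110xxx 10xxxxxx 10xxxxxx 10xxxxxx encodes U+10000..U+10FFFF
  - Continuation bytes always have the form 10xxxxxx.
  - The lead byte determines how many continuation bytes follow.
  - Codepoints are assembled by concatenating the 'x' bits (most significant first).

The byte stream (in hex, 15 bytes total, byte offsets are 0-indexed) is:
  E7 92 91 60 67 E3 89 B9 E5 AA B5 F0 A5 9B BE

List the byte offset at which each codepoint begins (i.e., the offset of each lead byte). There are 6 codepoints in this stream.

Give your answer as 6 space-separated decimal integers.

Answer: 0 3 4 5 8 11

Derivation:
Byte[0]=E7: 3-byte lead, need 2 cont bytes. acc=0x7
Byte[1]=92: continuation. acc=(acc<<6)|0x12=0x1D2
Byte[2]=91: continuation. acc=(acc<<6)|0x11=0x7491
Completed: cp=U+7491 (starts at byte 0)
Byte[3]=60: 1-byte ASCII. cp=U+0060
Byte[4]=67: 1-byte ASCII. cp=U+0067
Byte[5]=E3: 3-byte lead, need 2 cont bytes. acc=0x3
Byte[6]=89: continuation. acc=(acc<<6)|0x09=0xC9
Byte[7]=B9: continuation. acc=(acc<<6)|0x39=0x3279
Completed: cp=U+3279 (starts at byte 5)
Byte[8]=E5: 3-byte lead, need 2 cont bytes. acc=0x5
Byte[9]=AA: continuation. acc=(acc<<6)|0x2A=0x16A
Byte[10]=B5: continuation. acc=(acc<<6)|0x35=0x5AB5
Completed: cp=U+5AB5 (starts at byte 8)
Byte[11]=F0: 4-byte lead, need 3 cont bytes. acc=0x0
Byte[12]=A5: continuation. acc=(acc<<6)|0x25=0x25
Byte[13]=9B: continuation. acc=(acc<<6)|0x1B=0x95B
Byte[14]=BE: continuation. acc=(acc<<6)|0x3E=0x256FE
Completed: cp=U+256FE (starts at byte 11)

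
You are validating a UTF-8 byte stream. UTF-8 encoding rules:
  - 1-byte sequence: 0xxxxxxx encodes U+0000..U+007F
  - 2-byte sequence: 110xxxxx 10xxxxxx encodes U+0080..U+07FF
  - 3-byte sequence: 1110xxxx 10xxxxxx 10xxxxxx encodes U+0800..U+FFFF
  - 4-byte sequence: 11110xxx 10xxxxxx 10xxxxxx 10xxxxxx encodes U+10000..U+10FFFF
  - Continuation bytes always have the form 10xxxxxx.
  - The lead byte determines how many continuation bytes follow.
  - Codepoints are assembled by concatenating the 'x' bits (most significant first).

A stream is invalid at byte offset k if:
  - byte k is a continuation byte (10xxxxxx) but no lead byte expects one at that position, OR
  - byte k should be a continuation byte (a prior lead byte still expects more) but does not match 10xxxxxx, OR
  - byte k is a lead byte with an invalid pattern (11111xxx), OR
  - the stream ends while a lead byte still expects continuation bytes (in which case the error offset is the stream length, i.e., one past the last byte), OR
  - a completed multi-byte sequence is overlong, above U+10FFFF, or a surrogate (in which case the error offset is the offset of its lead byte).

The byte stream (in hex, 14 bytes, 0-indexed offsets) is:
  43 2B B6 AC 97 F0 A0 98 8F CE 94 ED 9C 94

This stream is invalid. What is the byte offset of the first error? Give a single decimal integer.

Byte[0]=43: 1-byte ASCII. cp=U+0043
Byte[1]=2B: 1-byte ASCII. cp=U+002B
Byte[2]=B6: INVALID lead byte (not 0xxx/110x/1110/11110)

Answer: 2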